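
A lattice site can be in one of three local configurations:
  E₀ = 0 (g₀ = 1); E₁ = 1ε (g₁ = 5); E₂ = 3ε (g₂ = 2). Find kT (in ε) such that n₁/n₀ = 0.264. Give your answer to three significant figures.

0.340 ε

n₁/n₀ = (g₁/g₀) exp[−(E₁−E₀)/kT] = 0.264.
⇒ (E₁−E₀)/kT = ln((5/1)/0.264) = ln(18.939) = 2.9412.
kT = 1ε / 2.9412 = 0.340 ε.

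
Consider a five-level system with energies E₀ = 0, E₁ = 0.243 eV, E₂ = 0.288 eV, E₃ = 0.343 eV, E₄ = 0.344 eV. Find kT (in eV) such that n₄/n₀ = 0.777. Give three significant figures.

1.36 eV

n₄/n₀ = exp[−(E₄−E₀)/kT] = 0.777.
⇒ (E₄−E₀)/kT = ln(1/0.777) = ln(1.2870) = 0.25231.
kT = 0.344 eV / 0.25231 = 1.36 eV.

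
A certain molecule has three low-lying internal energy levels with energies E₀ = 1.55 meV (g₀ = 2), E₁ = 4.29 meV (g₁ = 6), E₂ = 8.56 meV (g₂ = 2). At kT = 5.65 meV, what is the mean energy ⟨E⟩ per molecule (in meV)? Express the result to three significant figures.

3.81 meV

Eᵢ/kT = 0.27434, 0.75929, 1.5150.
Z = Σ gᵢe^(−Eᵢ/kT) = 2·e^(−0.27434) + 6·e^(−0.75929) + 2·e^(−1.5150) = 1.5201 + 2.8080 + 0.43962 = 4.7677.
⟨E⟩ = Σ Eᵢ gᵢe^(−Eᵢ/kT) / Z = (1.55·1.5201 + 4.29·2.8080 + 8.56·0.43962) / 4.7677 = 3.81 meV.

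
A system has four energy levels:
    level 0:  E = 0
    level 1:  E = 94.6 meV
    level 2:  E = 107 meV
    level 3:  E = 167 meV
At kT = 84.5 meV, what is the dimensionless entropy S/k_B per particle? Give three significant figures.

1.13

Eᵢ/kT = 0, 1.1195, 1.2663, 1.9763.
Z = Σ e^(−Eᵢ/kT) = e^(−0) + e^(−1.1195) + e^(−1.2663) + e^(−1.9763) = 1.0000 + 0.32644 + 0.28187 + 0.13858 = 1.7469.
⟨E⟩ = Σ EᵢPᵢ = 48.191 meV.
S/k_B = ln Z + ⟨E⟩/kT = ln(1.7469) + 48.191/84.5 = 0.55784 + 0.57031 = 1.13.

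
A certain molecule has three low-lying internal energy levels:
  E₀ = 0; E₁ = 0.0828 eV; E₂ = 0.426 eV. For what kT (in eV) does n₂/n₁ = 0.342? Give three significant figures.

n₂/n₁ = exp[−(E₂−E₁)/kT] = 0.342.
⇒ (E₂−E₁)/kT = ln(1/0.342) = ln(2.9240) = 1.0730.
kT = 0.3432 eV / 1.0730 = 0.320 eV.

0.320 eV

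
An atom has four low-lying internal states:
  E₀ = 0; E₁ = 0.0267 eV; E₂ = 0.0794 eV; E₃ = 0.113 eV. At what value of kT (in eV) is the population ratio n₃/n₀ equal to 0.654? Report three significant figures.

n₃/n₀ = exp[−(E₃−E₀)/kT] = 0.654.
⇒ (E₃−E₀)/kT = ln(1/0.654) = ln(1.5291) = 0.42468.
kT = 0.113 eV / 0.42468 = 0.266 eV.

0.266 eV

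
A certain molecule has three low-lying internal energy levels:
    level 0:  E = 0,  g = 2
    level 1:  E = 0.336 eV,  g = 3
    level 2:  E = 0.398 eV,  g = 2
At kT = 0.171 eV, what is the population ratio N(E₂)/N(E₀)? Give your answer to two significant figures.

0.098

n₂/n₀ = (g₂/g₀) exp[−(E₂−E₀)/kT] = (2/2) × exp(−(0.398 eV)/(0.171 eV)) = (2/2) × exp(-2.327) = 0.098.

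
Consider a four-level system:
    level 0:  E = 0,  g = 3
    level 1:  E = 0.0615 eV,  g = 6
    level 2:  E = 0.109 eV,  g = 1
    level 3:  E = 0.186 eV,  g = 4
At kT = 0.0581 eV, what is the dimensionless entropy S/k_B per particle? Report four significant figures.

Eᵢ/kT = 0, 1.05852, 1.87608, 3.20138.
Z = Σ gᵢe^(−Eᵢ/kT) = 3·e^(−0) + 6·e^(−1.05852) + 1·e^(−1.87608) + 4·e^(−3.20138) = 3.00000 + 2.08181 + 0.153189 + 0.162824 = 5.39782.
⟨E⟩ = Σ EᵢPᵢ = 0.0324231 eV.
S/k_B = ln Z + ⟨E⟩/kT = ln(5.39782) + 0.0324231/0.0581 = 1.68600 + 0.558057 = 2.244.

2.244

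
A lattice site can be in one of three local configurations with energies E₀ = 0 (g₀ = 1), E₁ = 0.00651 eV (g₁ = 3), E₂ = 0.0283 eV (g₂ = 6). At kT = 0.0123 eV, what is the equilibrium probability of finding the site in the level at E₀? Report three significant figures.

0.297

Eᵢ/kT = 0, 0.52927, 2.3008.
Z = Σ gᵢe^(−Eᵢ/kT) = 1·e^(−0) + 3·e^(−0.52927) + 6·e^(−2.3008) = 1.0000 + 1.7671 + 0.60107 = 3.3682.
P₀ = g₀ e^(−E₀/kT) / Z = 1.0000/3.3682 = 0.297.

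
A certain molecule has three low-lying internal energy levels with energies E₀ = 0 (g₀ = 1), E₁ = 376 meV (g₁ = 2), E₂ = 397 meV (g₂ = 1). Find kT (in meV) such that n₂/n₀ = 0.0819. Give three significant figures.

n₂/n₀ = (g₂/g₀) exp[−(E₂−E₀)/kT] = 0.0819.
⇒ (E₂−E₀)/kT = ln((1/1)/0.0819) = ln(12.210) = 2.5023.
kT = 397 meV / 2.5023 = 159 meV.

159 meV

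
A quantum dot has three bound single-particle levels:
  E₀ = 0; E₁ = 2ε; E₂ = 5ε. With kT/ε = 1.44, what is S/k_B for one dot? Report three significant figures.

Eᵢ/kT = 0, 1.3889, 3.4722.
Z = Σ e^(−Eᵢ/kT) = e^(−0) + e^(−1.3889) + e^(−3.4722) = 1.0000 + 0.24935 + 0.031049 = 1.2804.
⟨E⟩ = Σ EᵢPᵢ = 0.51073 ε.
S/k_B = ln Z + ⟨E⟩/kT = ln(1.2804) + 0.51073/1.44 = 0.24717 + 0.35467 = 0.602.

0.602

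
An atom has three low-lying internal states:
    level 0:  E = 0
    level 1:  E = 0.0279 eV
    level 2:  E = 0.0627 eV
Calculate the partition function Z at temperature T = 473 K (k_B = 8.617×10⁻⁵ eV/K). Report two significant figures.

k_BT = 8.617×10⁻⁵ × 473 K = 0.04076 eV.
Eᵢ/kT = 0, 0.6845, 1.538.
Z = Σ e^(−Eᵢ/kT) = e^(−0) + e^(−0.6845) + e^(−1.538) = 1.000 + 0.5043 + 0.2148 = 1.719.

Z = 1.7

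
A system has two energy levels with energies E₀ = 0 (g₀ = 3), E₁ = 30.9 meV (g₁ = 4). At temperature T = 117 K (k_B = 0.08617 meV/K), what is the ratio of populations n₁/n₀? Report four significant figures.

k_BT = 0.08617 × 117 K = 10.0819 meV.
n₁/n₀ = (g₁/g₀) exp[−(E₁−E₀)/kT] = (4/3) × exp(−(30.9 meV)/(10.0819 meV)) = (4/3) × exp(-3.06490) = 0.06221.

0.06221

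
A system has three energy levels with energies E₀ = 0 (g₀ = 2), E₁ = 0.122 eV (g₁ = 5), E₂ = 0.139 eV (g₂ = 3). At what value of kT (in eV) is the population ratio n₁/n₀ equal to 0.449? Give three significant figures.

0.0711 eV

n₁/n₀ = (g₁/g₀) exp[−(E₁−E₀)/kT] = 0.449.
⇒ (E₁−E₀)/kT = ln((5/2)/0.449) = ln(5.5679) = 1.7170.
kT = 0.122 eV / 1.7170 = 0.0711 eV.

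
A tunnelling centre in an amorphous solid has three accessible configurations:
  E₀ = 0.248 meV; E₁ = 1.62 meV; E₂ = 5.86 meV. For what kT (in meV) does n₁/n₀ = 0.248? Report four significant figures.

n₁/n₀ = exp[−(E₁−E₀)/kT] = 0.248.
⇒ (E₁−E₀)/kT = ln(1/0.248) = ln(4.03226) = 1.39433.
kT = 1.372 meV / 1.39433 = 0.9840 meV.

0.9840 meV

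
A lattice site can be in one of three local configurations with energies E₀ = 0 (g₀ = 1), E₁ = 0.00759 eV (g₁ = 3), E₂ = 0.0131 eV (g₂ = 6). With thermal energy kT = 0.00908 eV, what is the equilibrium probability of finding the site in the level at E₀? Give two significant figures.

0.27

Eᵢ/kT = 0, 0.8359, 1.443.
Z = Σ gᵢe^(−Eᵢ/kT) = 1·e^(−0) + 3·e^(−0.8359) + 6·e^(−1.443) = 1.000 + 1.300 + 1.417 = 3.717.
P₀ = g₀ e^(−E₀/kT) / Z = 1.000/3.717 = 0.27.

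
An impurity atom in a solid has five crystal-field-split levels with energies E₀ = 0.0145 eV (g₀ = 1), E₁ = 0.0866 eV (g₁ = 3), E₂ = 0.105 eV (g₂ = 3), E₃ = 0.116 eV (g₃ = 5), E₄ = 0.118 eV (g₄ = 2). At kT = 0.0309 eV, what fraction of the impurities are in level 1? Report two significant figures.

Eᵢ/kT = 0.4693, 2.803, 3.398, 3.754, 3.819.
Z = Σ gᵢe^(−Eᵢ/kT) = 1·e^(−0.4693) + 3·e^(−2.803) + 3·e^(−3.398) + 5·e^(−3.754) + 2·e^(−3.819) = 0.6254 + 0.1819 + 0.1003 + 0.1171 + 0.04390 = 1.069.
P₁ = g₁ e^(−E₁/kT) / Z = 0.1819/1.069 = 0.17.

0.17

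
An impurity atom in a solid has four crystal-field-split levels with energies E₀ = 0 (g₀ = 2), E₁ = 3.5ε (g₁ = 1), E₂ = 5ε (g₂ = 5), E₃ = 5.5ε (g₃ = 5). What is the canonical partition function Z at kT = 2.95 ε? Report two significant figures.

Z = 4.0

Eᵢ/kT = 0, 1.186, 1.695, 1.864.
Z = Σ gᵢe^(−Eᵢ/kT) = 2·e^(−0) + 1·e^(−1.186) + 5·e^(−1.695) + 5·e^(−1.864) = 2.000 + 0.3054 + 0.9180 + 0.7753 = 3.999.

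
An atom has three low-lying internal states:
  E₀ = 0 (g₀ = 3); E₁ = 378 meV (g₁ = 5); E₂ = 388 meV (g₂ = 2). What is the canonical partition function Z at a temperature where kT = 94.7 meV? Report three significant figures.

Z = 3.13

Eᵢ/kT = 0, 3.9916, 4.0971.
Z = Σ gᵢe^(−Eᵢ/kT) = 3·e^(−0) + 5·e^(−3.9916) + 2·e^(−4.0971) = 3.0000 + 0.092351 + 0.033242 = 3.1256.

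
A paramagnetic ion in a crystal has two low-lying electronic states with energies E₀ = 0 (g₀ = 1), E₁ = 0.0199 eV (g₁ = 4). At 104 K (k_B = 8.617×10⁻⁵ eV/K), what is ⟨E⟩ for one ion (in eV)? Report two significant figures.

k_BT = 8.617×10⁻⁵ × 104 K = 0.008962 eV.
Eᵢ/kT = 0, 2.220.
Z = Σ gᵢe^(−Eᵢ/kT) = 1·e^(−0) + 4·e^(−2.220) = 1.000 + 0.4344 = 1.434.
⟨E⟩ = Σ Eᵢ gᵢe^(−Eᵢ/kT) / Z = (0·1.000 + 0.0199·0.4344) / 1.434 = 0.0060 eV.

0.0060 eV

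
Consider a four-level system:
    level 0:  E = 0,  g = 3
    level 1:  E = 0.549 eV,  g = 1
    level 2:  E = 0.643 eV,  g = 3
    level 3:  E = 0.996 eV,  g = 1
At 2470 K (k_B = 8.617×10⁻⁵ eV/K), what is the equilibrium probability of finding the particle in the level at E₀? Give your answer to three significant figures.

k_BT = 8.617×10⁻⁵ × 2470 K = 0.21284 eV.
Eᵢ/kT = 0, 2.5794, 3.0210, 4.6796.
Z = Σ gᵢe^(−Eᵢ/kT) = 3·e^(−0) + 1·e^(−2.5794) + 3·e^(−3.0210) + 1·e^(−4.6796) = 3.0000 + 0.075819 + 0.14626 + 0.0092827 = 3.2314.
P₀ = g₀ e^(−E₀/kT) / Z = 3.0000/3.2314 = 0.928.

0.928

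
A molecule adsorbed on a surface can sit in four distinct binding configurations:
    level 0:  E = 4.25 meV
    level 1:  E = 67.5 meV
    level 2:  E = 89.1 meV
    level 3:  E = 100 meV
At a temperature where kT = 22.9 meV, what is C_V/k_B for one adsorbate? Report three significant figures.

0.896

Eᵢ/kT = 0.18559, 2.9476, 3.8908, 4.3668.
Z = Σ e^(−Eᵢ/kT) = e^(−0.18559) + e^(−2.9476) + e^(−3.8908) + e^(−4.3668) = 0.83061 + 0.052465 + 0.020429 + 0.012692 = 0.91620.
⟨E⟩ = 11.090 meV, ⟨E²⟩ = 592.83 meV².
C_V/k_B = (⟨E²⟩ − ⟨E⟩²)/(kT)² = (592.83 − 122.99)/524.41 = 0.896.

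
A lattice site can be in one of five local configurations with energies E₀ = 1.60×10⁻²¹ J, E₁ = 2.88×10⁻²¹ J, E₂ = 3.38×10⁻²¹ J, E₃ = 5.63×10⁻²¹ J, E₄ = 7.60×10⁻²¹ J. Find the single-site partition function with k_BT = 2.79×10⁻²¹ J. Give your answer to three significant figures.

Eᵢ/kT = 0.57348, 1.0323, 1.2115, 2.0179, 2.7240.
Z = Σ e^(−Eᵢ/kT) = e^(−0.57348) + e^(−1.0323) + e^(−1.2115) + e^(−2.0179) + e^(−2.7240) = 0.56356 + 0.35619 + 0.29775 + 0.13293 + 0.065612 = 1.4160.

Z = 1.42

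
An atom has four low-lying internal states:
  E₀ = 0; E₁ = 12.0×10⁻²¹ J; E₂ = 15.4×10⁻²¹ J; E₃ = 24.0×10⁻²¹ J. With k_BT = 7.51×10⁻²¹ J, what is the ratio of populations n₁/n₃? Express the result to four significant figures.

n₁/n₃ = exp[−(E₁−E₃)/kT] = exp(−(-12.0 ×10⁻²¹ J)/(7.51 ×10⁻²¹ J)) = exp(1.59787) = 4.942.

4.942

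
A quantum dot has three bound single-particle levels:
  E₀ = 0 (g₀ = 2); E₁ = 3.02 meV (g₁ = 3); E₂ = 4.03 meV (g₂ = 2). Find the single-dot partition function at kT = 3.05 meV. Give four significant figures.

Z = 3.648

Eᵢ/kT = 0, 0.990164, 1.32131.
Z = Σ gᵢe^(−Eᵢ/kT) = 2·e^(−0) + 3·e^(−0.990164) + 2·e^(−1.32131) = 2.00000 + 1.11455 + 0.533571 = 3.64812.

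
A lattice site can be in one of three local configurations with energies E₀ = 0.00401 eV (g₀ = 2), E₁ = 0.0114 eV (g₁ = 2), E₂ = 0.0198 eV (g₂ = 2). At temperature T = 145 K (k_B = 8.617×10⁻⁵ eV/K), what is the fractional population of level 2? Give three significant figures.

k_BT = 8.617×10⁻⁵ × 145 K = 0.012495 eV.
Eᵢ/kT = 0.32093, 0.91236, 1.5846.
Z = Σ gᵢe^(−Eᵢ/kT) = 2·e^(−0.32093) + 2·e^(−0.91236) + 2·e^(−1.5846) = 1.4509 + 0.80315 + 0.41006 = 2.6641.
P₂ = g₂ e^(−E₂/kT) / Z = 0.41006/2.6641 = 0.154.

0.154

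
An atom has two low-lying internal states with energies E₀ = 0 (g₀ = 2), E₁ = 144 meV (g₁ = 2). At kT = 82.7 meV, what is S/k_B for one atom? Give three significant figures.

Eᵢ/kT = 0, 1.7412.
Z = Σ gᵢe^(−Eᵢ/kT) = 2·e^(−0) + 2·e^(−1.7412) = 2.0000 + 0.35062 = 2.3506.
⟨E⟩ = Σ EᵢPᵢ = 21.479 meV.
S/k_B = ln Z + ⟨E⟩/kT = ln(2.3506) + 21.479/82.7 = 0.85467 + 0.25972 = 1.11.

1.11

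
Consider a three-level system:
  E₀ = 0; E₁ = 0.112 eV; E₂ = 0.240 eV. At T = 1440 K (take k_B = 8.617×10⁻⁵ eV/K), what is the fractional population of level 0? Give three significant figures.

k_BT = 8.617×10⁻⁵ × 1440 K = 0.12408 eV.
Eᵢ/kT = 0, 0.90264, 1.9342.
Z = Σ e^(−Eᵢ/kT) = e^(−0) + e^(−0.90264) + e^(−1.9342) = 1.0000 + 0.40550 + 0.14454 = 1.5500.
P₀ = e^(−E₀/kT) / Z = 1.0000/1.5500 = 0.645.

0.645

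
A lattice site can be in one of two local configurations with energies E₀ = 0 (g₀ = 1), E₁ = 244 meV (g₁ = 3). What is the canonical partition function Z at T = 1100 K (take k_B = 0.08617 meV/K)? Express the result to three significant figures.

k_BT = 0.08617 × 1100 K = 94.787 meV.
Eᵢ/kT = 0, 2.5742.
Z = Σ gᵢe^(−Eᵢ/kT) = 1·e^(−0) + 3·e^(−2.5742) = 1.0000 + 0.22864 = 1.2286.

Z = 1.23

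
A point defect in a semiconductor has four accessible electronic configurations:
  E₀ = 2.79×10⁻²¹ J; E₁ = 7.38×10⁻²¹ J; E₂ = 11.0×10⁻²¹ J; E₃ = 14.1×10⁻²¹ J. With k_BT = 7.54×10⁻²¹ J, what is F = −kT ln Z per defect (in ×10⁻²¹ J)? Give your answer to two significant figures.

-2.8 ×10⁻²¹ J

Eᵢ/kT = 0.3700, 0.9788, 1.459, 1.870.
Z = Σ e^(−Eᵢ/kT) = e^(−0.3700) + e^(−0.9788) + e^(−1.459) + e^(−1.870) = 0.6907 + 0.3758 + 0.2325 + 0.1541 = 1.453.
F = −kT ln Z = −7.54 × ln(1.453) = −7.54 × 0.3736 = -2.8 ×10⁻²¹ J.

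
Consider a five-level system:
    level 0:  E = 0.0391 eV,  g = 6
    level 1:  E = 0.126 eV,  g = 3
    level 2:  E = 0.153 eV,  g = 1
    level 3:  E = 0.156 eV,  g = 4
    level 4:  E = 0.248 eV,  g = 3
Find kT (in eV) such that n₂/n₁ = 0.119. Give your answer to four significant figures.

0.02621 eV

n₂/n₁ = (g₂/g₁) exp[−(E₂−E₁)/kT] = 0.119.
⇒ (E₂−E₁)/kT = ln((1/3)/0.119) = ln(2.80112) = 1.03002.
kT = 0.027 eV / 1.03002 = 0.02621 eV.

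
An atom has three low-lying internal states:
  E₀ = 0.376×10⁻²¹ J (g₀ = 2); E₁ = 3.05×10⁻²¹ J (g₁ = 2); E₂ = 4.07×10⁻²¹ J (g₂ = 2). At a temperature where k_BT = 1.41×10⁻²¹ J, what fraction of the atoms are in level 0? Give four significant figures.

Eᵢ/kT = 0.266667, 2.16312, 2.88652.
Z = Σ gᵢe^(−Eᵢ/kT) = 2·e^(−0.266667) + 2·e^(−2.16312) + 2·e^(−2.88652) = 1.53186 + 0.229932 + 0.111540 = 1.87333.
P₀ = g₀ e^(−E₀/kT) / Z = 1.53186/1.87333 = 0.8177.

0.8177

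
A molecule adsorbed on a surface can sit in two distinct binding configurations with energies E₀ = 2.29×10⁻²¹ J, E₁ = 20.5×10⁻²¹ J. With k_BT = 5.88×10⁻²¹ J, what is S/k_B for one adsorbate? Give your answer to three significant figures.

Eᵢ/kT = 0.38946, 3.4864.
Z = Σ e^(−Eᵢ/kT) = e^(−0.38946) + e^(−3.4864) = 0.67742 + 0.030611 = 0.70803.
⟨E⟩ = Σ EᵢPᵢ = 3.0773 ×10⁻²¹ J.
S/k_B = ln Z + ⟨E⟩/kT = ln(0.70803) + 3.0773/5.88 = -0.34527 + 0.52335 = 0.178.

0.178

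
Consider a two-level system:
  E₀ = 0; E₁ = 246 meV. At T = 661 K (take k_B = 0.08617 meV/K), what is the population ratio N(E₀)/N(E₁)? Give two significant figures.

k_BT = 0.08617 × 661 K = 56.96 meV.
n₀/n₁ = exp[−(E₀−E₁)/kT] = exp(−(-246 meV)/(56.96 meV)) = exp(4.319) = 75.

75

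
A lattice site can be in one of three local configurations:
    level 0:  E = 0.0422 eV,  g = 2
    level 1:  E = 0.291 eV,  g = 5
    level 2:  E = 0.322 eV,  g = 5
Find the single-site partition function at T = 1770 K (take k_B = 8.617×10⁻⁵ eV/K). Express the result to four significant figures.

Z = 2.864

k_BT = 8.617×10⁻⁵ × 1770 K = 0.152521 eV.
Eᵢ/kT = 0.276683, 1.90793, 2.11118.
Z = Σ gᵢe^(−Eᵢ/kT) = 2·e^(−0.276683) + 5·e^(−1.90793) + 5·e^(−2.11118) = 1.51659 + 0.741936 + 0.605475 = 2.86400.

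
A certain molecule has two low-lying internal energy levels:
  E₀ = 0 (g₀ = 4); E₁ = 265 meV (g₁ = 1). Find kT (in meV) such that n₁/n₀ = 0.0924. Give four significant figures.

266.2 meV

n₁/n₀ = (g₁/g₀) exp[−(E₁−E₀)/kT] = 0.0924.
⇒ (E₁−E₀)/kT = ln((1/4)/0.0924) = ln(2.70563) = 0.995335.
kT = 265 meV / 0.995335 = 266.2 meV.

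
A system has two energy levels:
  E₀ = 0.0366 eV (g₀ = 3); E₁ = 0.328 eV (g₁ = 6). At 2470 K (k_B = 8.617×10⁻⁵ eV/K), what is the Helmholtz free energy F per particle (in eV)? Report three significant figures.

k_BT = 8.617×10⁻⁵ × 2470 K = 0.21284 eV.
Eᵢ/kT = 0.17196, 1.5411.
Z = Σ gᵢe^(−Eᵢ/kT) = 3·e^(−0.17196) + 6·e^(−1.5411) = 2.5260 + 1.2849 = 3.8109.
F = −kT ln Z = −0.21284 × ln(3.8109) = −0.21284 × 1.3379 = -0.285 eV.

-0.285 eV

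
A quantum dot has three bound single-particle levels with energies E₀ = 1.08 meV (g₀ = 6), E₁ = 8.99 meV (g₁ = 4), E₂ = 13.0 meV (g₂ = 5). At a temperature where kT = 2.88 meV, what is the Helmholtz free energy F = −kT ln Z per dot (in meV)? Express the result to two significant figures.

-4.2 meV

Eᵢ/kT = 0.3750, 3.122, 4.514.
Z = Σ gᵢe^(−Eᵢ/kT) = 6·e^(−0.3750) + 4·e^(−3.122) + 5·e^(−4.514) = 4.124 + 0.1763 + 0.05477 = 4.355.
F = −kT ln Z = −2.88 × ln(4.355) = −2.88 × 1.471 = -4.2 meV.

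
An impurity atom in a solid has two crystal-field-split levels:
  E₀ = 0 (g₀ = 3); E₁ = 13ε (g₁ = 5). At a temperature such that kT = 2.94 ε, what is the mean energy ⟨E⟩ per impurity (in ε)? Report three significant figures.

0.255 ε

Eᵢ/kT = 0, 4.4218.
Z = Σ gᵢe^(−Eᵢ/kT) = 3·e^(−0) + 5·e^(−4.4218) = 3.0000 + 0.060063 = 3.0601.
⟨E⟩ = Σ Eᵢ gᵢe^(−Eᵢ/kT) / Z = (0·3.0000 + 13·0.060063) / 3.0601 = 0.255 ε.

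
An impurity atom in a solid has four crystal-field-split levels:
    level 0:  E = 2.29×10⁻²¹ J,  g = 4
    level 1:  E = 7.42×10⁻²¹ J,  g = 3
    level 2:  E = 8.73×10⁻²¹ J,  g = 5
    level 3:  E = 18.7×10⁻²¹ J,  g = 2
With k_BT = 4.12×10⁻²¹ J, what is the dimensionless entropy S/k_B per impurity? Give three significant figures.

2.26

Eᵢ/kT = 0.55583, 1.8010, 2.1189, 4.5388.
Z = Σ gᵢe^(−Eᵢ/kT) = 4·e^(−0.55583) + 3·e^(−1.8010) + 5·e^(−2.1189) + 2·e^(−4.5388) = 2.2944 + 0.49540 + 0.60082 + 0.021372 = 3.4120.
⟨E⟩ = Σ EᵢPᵢ = 4.2716 ×10⁻²¹ J.
S/k_B = ln Z + ⟨E⟩/kT = ln(3.4120) + 4.2716/4.12 = 1.2273 + 1.0368 = 2.26.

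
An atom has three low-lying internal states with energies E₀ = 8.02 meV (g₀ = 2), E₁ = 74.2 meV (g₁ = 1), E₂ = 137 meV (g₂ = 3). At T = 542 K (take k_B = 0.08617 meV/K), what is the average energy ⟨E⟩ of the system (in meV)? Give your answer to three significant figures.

24.7 meV

k_BT = 0.08617 × 542 K = 46.704 meV.
Eᵢ/kT = 0.17172, 1.5887, 2.9334.
Z = Σ gᵢe^(−Eᵢ/kT) = 2·e^(−0.17172) + 1·e^(−1.5887) + 3·e^(−2.9334) = 1.6844 + 0.20419 + 0.15965 = 2.0482.
⟨E⟩ = Σ Eᵢ gᵢe^(−Eᵢ/kT) / Z = (8.02·1.6844 + 74.2·0.20419 + 137·0.15965) / 2.0482 = 24.7 meV.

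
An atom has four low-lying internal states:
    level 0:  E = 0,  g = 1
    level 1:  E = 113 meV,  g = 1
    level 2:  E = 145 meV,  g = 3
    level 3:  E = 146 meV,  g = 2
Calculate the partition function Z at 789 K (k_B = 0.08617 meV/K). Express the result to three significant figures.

Z = 1.78

k_BT = 0.08617 × 789 K = 67.988 meV.
Eᵢ/kT = 0, 1.6621, 2.1327, 2.1474.
Z = Σ gᵢe^(−Eᵢ/kT) = 1·e^(−0) + 1·e^(−1.6621) + 3·e^(−2.1327) + 2·e^(−2.1474) = 1.0000 + 0.18974 + 0.35555 + 0.23357 = 1.7789.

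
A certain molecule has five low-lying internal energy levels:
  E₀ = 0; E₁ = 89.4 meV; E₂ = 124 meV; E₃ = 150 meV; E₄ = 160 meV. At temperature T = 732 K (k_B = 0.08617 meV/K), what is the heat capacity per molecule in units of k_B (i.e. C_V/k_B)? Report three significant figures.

k_BT = 0.08617 × 732 K = 63.076 meV.
Eᵢ/kT = 0, 1.4173, 1.9659, 2.3781, 2.5366.
Z = Σ e^(−Eᵢ/kT) = e^(−0) + e^(−1.4173) + e^(−1.9659) + e^(−2.3781) + e^(−2.5366) = 1.0000 + 0.24237 + 0.14003 + 0.092727 + 0.079135 = 1.5543.
⟨E⟩ = 42.207 meV, ⟨E²⟩ = 5277.2 meV².
C_V/k_B = (⟨E²⟩ − ⟨E⟩²)/(kT)² = (5277.2 − 1781.4)/3978.6 = 0.879.

0.879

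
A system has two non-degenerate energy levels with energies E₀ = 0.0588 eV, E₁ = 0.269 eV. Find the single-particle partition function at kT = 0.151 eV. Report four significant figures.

Eᵢ/kT = 0.389404, 1.78146.
Z = Σ e^(−Eᵢ/kT) = e^(−0.389404) + e^(−1.78146) = 0.677461 + 0.168392 = 0.845853.

Z = 0.8459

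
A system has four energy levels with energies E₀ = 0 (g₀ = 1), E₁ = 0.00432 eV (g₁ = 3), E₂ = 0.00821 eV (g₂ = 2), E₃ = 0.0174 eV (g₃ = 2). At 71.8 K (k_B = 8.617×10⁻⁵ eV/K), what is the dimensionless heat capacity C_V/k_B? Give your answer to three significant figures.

0.391

k_BT = 8.617×10⁻⁵ × 71.8 K = 0.0061870 eV.
Eᵢ/kT = 0, 0.69824, 1.3270, 2.8123.
Z = Σ gᵢe^(−Eᵢ/kT) = 1·e^(−0) + 3·e^(−0.69824) + 2·e^(−1.3270) + 2·e^(−2.8123) = 1.0000 + 1.4924 + 0.53054 + 0.12013 = 3.1431.
⟨E⟩ = 0.0041021 eV, ⟨E²⟩ = 0.000031810 eV².
C_V/k_B = (⟨E²⟩ − ⟨E⟩²)/(kT)² = (0.000031810 − 0.000016827)/0.000038279 = 0.391.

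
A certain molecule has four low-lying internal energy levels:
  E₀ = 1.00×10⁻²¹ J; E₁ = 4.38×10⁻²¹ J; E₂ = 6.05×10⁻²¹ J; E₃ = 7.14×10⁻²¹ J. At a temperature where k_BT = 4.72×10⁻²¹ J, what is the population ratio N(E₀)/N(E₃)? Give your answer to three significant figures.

n₀/n₃ = exp[−(E₀−E₃)/kT] = exp(−(-6.14 ×10⁻²¹ J)/(4.72 ×10⁻²¹ J)) = exp(1.3008) = 3.67.

3.67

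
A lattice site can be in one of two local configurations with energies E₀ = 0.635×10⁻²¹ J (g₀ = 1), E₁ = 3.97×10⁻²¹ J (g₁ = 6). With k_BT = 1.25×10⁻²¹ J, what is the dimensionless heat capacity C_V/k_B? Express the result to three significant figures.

Eᵢ/kT = 0.50800, 3.1760.
Z = Σ gᵢe^(−Eᵢ/kT) = 1·e^(−0.50800) + 6·e^(−3.1760) = 0.60170 + 0.25051 = 0.85221.
⟨E⟩ = 1.6153, ⟨E²⟩ = 4.9177.
C_V/k_B = (⟨E²⟩ − ⟨E⟩²)/(kT)² = (4.9177 − 2.6092)/1.5625 = 1.48.

1.48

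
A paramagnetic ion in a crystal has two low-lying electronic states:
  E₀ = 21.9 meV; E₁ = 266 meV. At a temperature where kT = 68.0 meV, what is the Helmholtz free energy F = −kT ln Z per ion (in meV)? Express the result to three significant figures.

20.0 meV

Eᵢ/kT = 0.32206, 3.9118.
Z = Σ e^(−Eᵢ/kT) = e^(−0.32206) + e^(−3.9118) = 0.72465 + 0.020004 = 0.74465.
F = −kT ln Z = −68.0 × ln(0.74465) = −68.0 × -0.29484 = 20.0 meV.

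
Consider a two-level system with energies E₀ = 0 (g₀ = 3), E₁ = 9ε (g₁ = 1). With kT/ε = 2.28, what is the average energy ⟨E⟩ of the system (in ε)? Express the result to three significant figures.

Eᵢ/kT = 0, 3.9474.
Z = Σ gᵢe^(−Eᵢ/kT) = 3·e^(−0) + 1·e^(−3.9474) = 3.0000 + 0.019305 = 3.0193.
⟨E⟩ = Σ Eᵢ gᵢe^(−Eᵢ/kT) / Z = (0·3.0000 + 9·0.019305) / 3.0193 = 0.0575 ε.

0.0575 ε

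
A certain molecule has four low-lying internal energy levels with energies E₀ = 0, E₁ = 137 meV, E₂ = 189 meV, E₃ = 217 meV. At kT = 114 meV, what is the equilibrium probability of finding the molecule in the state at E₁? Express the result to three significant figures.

Eᵢ/kT = 0, 1.2018, 1.6579, 1.9035.
Z = Σ e^(−Eᵢ/kT) = e^(−0) + e^(−1.2018) + e^(−1.6579) + e^(−1.9035) = 1.0000 + 0.30065 + 0.19054 + 0.14905 = 1.6402.
P₁ = e^(−E₁/kT) / Z = 0.30065/1.6402 = 0.183.

0.183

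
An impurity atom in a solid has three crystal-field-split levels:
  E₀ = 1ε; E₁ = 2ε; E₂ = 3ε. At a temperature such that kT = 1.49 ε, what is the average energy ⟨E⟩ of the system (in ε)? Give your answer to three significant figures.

1.58 ε

Eᵢ/kT = 0.67114, 1.3423, 2.0134.
Z = Σ e^(−Eᵢ/kT) = e^(−0.67114) + e^(−1.3423) + e^(−2.0134) = 0.51113 + 0.26124 + 0.13353 = 0.90590.
⟨E⟩ = Σ Eᵢ e^(−Eᵢ/kT) / Z = (1·0.51113 + 2·0.26124 + 3·0.13353) / 0.90590 = 1.58 ε.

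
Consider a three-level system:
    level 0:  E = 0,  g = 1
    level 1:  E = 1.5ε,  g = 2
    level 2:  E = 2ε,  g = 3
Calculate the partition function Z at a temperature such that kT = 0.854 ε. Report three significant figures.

Eᵢ/kT = 0, 1.7564, 2.3419.
Z = Σ gᵢe^(−Eᵢ/kT) = 1·e^(−0) + 2·e^(−1.7564) + 3·e^(−2.3419) = 1.0000 + 0.34533 + 0.28843 = 1.6338.

Z = 1.63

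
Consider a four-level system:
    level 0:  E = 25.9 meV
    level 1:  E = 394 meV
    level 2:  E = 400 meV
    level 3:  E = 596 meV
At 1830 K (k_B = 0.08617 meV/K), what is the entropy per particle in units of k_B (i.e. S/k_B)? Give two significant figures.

k_BT = 0.08617 × 1830 K = 157.7 meV.
Eᵢ/kT = 0.1642, 2.498, 2.536, 3.779.
Z = Σ e^(−Eᵢ/kT) = e^(−0.1642) + e^(−2.498) + e^(−2.536) + e^(−3.779) = 0.8486 + 0.08225 + 0.07918 + 0.02285 = 1.033.
⟨E⟩ = Σ EᵢPᵢ = 96.49 meV.
S/k_B = ln Z + ⟨E⟩/kT = ln(1.033) + 96.49/157.7 = 0.03247 + 0.6119 = 0.64.

0.64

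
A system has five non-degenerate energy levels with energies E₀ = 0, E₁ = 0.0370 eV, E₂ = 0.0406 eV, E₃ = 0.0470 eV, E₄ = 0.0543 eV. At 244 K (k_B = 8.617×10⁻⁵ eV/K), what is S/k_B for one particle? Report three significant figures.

k_BT = 8.617×10⁻⁵ × 244 K = 0.021025 eV.
Eᵢ/kT = 0, 1.7598, 1.9310, 2.2354, 2.5826.
Z = Σ e^(−Eᵢ/kT) = e^(−0) + e^(−1.7598) + e^(−1.9310) + e^(−2.2354) + e^(−2.5826) = 1.0000 + 0.17208 + 0.14500 + 0.10695 + 0.075577 = 1.4996.
⟨E⟩ = Σ EᵢPᵢ = 0.014260 eV.
S/k_B = ln Z + ⟨E⟩/kT = ln(1.4996) + 0.014260/0.021025 = 0.40520 + 0.67824 = 1.08.

1.08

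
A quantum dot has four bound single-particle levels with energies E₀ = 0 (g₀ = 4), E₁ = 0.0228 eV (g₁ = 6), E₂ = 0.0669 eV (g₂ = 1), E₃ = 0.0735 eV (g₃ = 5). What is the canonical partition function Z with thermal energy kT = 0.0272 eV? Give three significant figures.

Eᵢ/kT = 0, 0.83824, 2.4596, 2.7022.
Z = Σ gᵢe^(−Eᵢ/kT) = 4·e^(−0) + 6·e^(−0.83824) + 1·e^(−2.4596) + 5·e^(−2.7022) = 4.0000 + 2.5948 + 0.085469 + 0.33529 = 7.0156.

Z = 7.02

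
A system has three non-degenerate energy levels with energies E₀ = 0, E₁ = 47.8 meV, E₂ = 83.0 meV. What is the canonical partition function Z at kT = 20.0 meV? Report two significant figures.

Z = 1.1

Eᵢ/kT = 0, 2.390, 4.150.
Z = Σ e^(−Eᵢ/kT) = e^(−0) + e^(−2.390) + e^(−4.150) = 1.000 + 0.09163 + 0.01576 = 1.107.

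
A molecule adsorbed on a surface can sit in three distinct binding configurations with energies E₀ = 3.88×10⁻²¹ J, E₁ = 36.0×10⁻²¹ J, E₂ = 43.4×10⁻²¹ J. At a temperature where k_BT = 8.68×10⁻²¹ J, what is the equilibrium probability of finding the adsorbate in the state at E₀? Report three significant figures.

0.966

Eᵢ/kT = 0.44700, 4.1475, 5.0000.
Z = Σ e^(−Eᵢ/kT) = e^(−0.44700) + e^(−4.1475) + e^(−5.0000) = 0.63954 + 0.015804 + 0.0067379 = 0.66208.
P₀ = e^(−E₀/kT) / Z = 0.63954/0.66208 = 0.966.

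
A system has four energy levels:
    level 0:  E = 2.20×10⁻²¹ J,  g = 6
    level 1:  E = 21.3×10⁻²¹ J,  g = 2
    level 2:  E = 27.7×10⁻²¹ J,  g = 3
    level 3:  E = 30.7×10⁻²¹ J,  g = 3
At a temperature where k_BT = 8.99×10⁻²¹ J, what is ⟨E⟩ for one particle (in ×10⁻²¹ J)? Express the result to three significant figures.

4.13 ×10⁻²¹ J

Eᵢ/kT = 0.24472, 2.3693, 3.0812, 3.4149.
Z = Σ gᵢe^(−Eᵢ/kT) = 6·e^(−0.24472) + 2·e^(−2.3693) + 3·e^(−3.0812) + 3·e^(−3.4149) = 4.6975 + 0.18709 + 0.13771 + 0.098639 = 5.1209.
⟨E⟩ = Σ Eᵢ gᵢe^(−Eᵢ/kT) / Z = (2.20·4.6975 + 21.3·0.18709 + 27.7·0.13771 + 30.7·0.098639) / 5.1209 = 4.13 ×10⁻²¹ J.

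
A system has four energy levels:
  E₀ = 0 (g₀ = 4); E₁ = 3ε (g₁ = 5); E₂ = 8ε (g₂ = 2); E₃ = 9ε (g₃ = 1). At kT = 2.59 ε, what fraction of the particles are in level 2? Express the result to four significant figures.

Eᵢ/kT = 0, 1.15830, 3.08880, 3.47490.
Z = Σ gᵢe^(−Eᵢ/kT) = 4·e^(−0) + 5·e^(−1.15830) + 2·e^(−3.08880) + 1·e^(−3.47490) = 4.00000 + 1.57010 + 0.0911132 + 0.0309649 = 5.69218.
P₂ = g₂ e^(−E₂/kT) / Z = 0.0911132/5.69218 = 0.01601.

0.01601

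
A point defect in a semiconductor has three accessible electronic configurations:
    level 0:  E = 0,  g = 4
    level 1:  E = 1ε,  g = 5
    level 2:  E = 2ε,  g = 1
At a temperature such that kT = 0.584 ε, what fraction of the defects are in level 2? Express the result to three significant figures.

0.00660

Eᵢ/kT = 0, 1.7123, 3.4247.
Z = Σ gᵢe^(−Eᵢ/kT) = 4·e^(−0) + 5·e^(−1.7123) + 1·e^(−3.4247) = 4.0000 + 0.90225 + 0.032559 = 4.9348.
P₂ = g₂ e^(−E₂/kT) / Z = 0.032559/4.9348 = 0.00660.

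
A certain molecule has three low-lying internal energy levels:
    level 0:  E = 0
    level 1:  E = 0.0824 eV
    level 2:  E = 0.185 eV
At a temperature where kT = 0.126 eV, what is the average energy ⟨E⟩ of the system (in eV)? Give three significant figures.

Eᵢ/kT = 0, 0.65397, 1.4683.
Z = Σ e^(−Eᵢ/kT) = e^(−0) + e^(−0.65397) + e^(−1.4683) = 1.0000 + 0.51998 + 0.23032 = 1.7503.
⟨E⟩ = Σ Eᵢ e^(−Eᵢ/kT) / Z = (0·1.0000 + 0.0824·0.51998 + 0.185·0.23032) / 1.7503 = 0.0488 eV.

0.0488 eV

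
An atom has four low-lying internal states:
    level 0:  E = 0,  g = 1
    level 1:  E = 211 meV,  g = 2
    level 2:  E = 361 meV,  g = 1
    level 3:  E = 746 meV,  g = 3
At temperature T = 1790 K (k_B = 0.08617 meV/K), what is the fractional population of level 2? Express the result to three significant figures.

k_BT = 0.08617 × 1790 K = 154.24 meV.
Eᵢ/kT = 0, 1.3680, 2.3405, 4.8366.
Z = Σ gᵢe^(−Eᵢ/kT) = 1·e^(−0) + 2·e^(−1.3680) + 1·e^(−2.3405) + 3·e^(−4.8366) = 1.0000 + 0.50923 + 0.096279 + 0.023802 = 1.6293.
P₂ = g₂ e^(−E₂/kT) / Z = 0.096279/1.6293 = 0.0591.

0.0591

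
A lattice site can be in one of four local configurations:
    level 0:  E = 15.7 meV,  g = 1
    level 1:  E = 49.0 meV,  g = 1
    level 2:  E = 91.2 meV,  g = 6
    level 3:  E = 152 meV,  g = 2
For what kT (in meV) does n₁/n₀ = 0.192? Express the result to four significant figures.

20.18 meV

n₁/n₀ = (g₁/g₀) exp[−(E₁−E₀)/kT] = 0.192.
⇒ (E₁−E₀)/kT = ln((1/1)/0.192) = ln(5.20833) = 1.65026.
kT = 33.3 meV / 1.65026 = 20.18 meV.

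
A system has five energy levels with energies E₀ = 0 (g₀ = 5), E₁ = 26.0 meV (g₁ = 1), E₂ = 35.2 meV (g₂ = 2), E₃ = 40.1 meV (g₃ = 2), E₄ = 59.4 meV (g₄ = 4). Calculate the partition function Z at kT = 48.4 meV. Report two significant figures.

Z = 8.6

Eᵢ/kT = 0, 0.5372, 0.7273, 0.8285, 1.227.
Z = Σ gᵢe^(−Eᵢ/kT) = 5·e^(−0) + 1·e^(−0.5372) + 2·e^(−0.7273) + 2·e^(−0.8285) + 4·e^(−1.227) = 5.000 + 0.5844 + 0.9664 + 0.8734 + 1.173 = 8.597.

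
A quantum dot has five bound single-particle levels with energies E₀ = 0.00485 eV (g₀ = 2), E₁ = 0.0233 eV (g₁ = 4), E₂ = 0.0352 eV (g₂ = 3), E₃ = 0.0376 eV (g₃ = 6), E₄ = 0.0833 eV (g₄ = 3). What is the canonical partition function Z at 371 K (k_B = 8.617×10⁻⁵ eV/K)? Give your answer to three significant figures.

k_BT = 8.617×10⁻⁵ × 371 K = 0.031969 eV.
Eᵢ/kT = 0.15171, 0.72883, 1.1011, 1.1761, 2.6056.
Z = Σ gᵢe^(−Eᵢ/kT) = 2·e^(−0.15171) + 4·e^(−0.72883) + 3·e^(−1.1011) + 6·e^(−1.1761) + 3·e^(−2.6056) = 1.7185 + 1.9299 + 0.99752 + 1.8509 + 0.22158 = 6.7184.

Z = 6.72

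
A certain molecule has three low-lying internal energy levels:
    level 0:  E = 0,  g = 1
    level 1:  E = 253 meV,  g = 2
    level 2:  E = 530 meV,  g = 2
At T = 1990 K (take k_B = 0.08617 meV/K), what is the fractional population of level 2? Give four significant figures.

k_BT = 0.08617 × 1990 K = 171.478 meV.
Eᵢ/kT = 0, 1.47541, 3.09078.
Z = Σ gᵢe^(−Eᵢ/kT) = 1·e^(−0) + 2·e^(−1.47541) + 2·e^(−3.09078) = 1.00000 + 0.457370 + 0.0909330 = 1.54830.
P₂ = g₂ e^(−E₂/kT) / Z = 0.0909330/1.54830 = 0.05873.

0.05873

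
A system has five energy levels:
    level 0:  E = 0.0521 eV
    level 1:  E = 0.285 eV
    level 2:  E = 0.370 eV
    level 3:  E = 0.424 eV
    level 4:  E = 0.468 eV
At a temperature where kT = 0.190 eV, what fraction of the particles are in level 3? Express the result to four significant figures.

0.08143

Eᵢ/kT = 0.274211, 1.50000, 1.94737, 2.23158, 2.46316.
Z = Σ e^(−Eᵢ/kT) = e^(−0.274211) + e^(−1.50000) + e^(−1.94737) + e^(−2.23158) + e^(−2.46316) = 0.760172 + 0.223130 + 0.142649 + 0.107359 + 0.0851654 = 1.31848.
P₃ = e^(−E₃/kT) / Z = 0.107359/1.31848 = 0.08143.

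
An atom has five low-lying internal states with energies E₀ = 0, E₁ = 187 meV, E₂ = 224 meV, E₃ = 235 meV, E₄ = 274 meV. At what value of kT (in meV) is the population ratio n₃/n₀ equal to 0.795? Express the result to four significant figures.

1024 meV

n₃/n₀ = exp[−(E₃−E₀)/kT] = 0.795.
⇒ (E₃−E₀)/kT = ln(1/0.795) = ln(1.25786) = 0.229412.
kT = 235 meV / 0.229412 = 1024 meV.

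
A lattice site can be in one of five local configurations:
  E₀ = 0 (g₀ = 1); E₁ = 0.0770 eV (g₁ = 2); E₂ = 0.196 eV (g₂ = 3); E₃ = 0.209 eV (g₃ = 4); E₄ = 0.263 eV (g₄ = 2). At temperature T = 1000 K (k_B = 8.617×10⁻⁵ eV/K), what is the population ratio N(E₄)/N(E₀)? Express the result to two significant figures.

0.095

k_BT = 8.617×10⁻⁵ × 1000 K = 0.08617 eV.
n₄/n₀ = (g₄/g₀) exp[−(E₄−E₀)/kT] = (2/1) × exp(−(0.263 eV)/(0.08617 eV)) = (2/1) × exp(-3.052) = 0.095.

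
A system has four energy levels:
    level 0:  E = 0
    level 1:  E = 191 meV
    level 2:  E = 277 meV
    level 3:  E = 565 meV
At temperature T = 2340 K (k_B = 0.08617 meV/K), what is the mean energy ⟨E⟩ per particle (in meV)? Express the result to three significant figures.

k_BT = 0.08617 × 2340 K = 201.64 meV.
Eᵢ/kT = 0, 0.94723, 1.3737, 2.8020.
Z = Σ e^(−Eᵢ/kT) = e^(−0) + e^(−0.94723) + e^(−1.3737) + e^(−2.8020) = 1.0000 + 0.38781 + 0.25317 + 0.060689 = 1.7017.
⟨E⟩ = Σ Eᵢ e^(−Eᵢ/kT) / Z = (0·1.0000 + 191·0.38781 + 277·0.25317 + 565·0.060689) / 1.7017 = 105 meV.

105 meV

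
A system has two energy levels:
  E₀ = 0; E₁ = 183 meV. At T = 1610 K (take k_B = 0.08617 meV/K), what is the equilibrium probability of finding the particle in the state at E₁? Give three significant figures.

k_BT = 0.08617 × 1610 K = 138.73 meV.
Eᵢ/kT = 0, 1.3191.
Z = Σ e^(−Eᵢ/kT) = e^(−0) + e^(−1.3191) = 1.0000 + 0.26738 = 1.2674.
P₁ = e^(−E₁/kT) / Z = 0.26738/1.2674 = 0.211.

0.211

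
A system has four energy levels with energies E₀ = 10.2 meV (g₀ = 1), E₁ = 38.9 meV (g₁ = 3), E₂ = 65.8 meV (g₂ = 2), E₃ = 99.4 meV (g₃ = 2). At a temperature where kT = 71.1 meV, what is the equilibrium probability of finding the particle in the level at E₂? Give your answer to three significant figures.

0.204

Eᵢ/kT = 0.14346, 0.54712, 0.92546, 1.3980.
Z = Σ gᵢe^(−Eᵢ/kT) = 1·e^(−0.14346) + 3·e^(−0.54712) + 2·e^(−0.92546) + 2·e^(−1.3980) = 0.86636 + 1.7358 + 0.79270 + 0.49418 = 3.8890.
P₂ = g₂ e^(−E₂/kT) / Z = 0.79270/3.8890 = 0.204.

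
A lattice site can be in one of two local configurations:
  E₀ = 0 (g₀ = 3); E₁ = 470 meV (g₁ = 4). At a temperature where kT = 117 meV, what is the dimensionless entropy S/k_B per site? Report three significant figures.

1.22

Eᵢ/kT = 0, 4.0171.
Z = Σ gᵢe^(−Eᵢ/kT) = 3·e^(−0) + 4·e^(−4.0171) = 3.0000 + 0.072020 = 3.0720.
⟨E⟩ = Σ EᵢPᵢ = 11.019 meV.
S/k_B = ln Z + ⟨E⟩/kT = ln(3.0720) + 11.019/117 = 1.1223 + 0.094179 = 1.22.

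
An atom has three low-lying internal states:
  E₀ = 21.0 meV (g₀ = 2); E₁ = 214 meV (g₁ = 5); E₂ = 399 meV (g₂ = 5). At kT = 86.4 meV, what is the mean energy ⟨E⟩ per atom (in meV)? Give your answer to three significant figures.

Eᵢ/kT = 0.24306, 2.4769, 4.6181.
Z = Σ gᵢe^(−Eᵢ/kT) = 2·e^(−0.24306) + 5·e^(−2.4769) + 5·e^(−4.6181) = 1.5684 + 0.42002 + 0.049358 = 2.0378.
⟨E⟩ = Σ Eᵢ gᵢe^(−Eᵢ/kT) / Z = (21.0·1.5684 + 214·0.42002 + 399·0.049358) / 2.0378 = 69.9 meV.

69.9 meV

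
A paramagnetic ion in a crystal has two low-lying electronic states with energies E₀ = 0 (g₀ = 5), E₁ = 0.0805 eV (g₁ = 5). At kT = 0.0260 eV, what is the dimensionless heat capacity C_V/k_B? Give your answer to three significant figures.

0.397

Eᵢ/kT = 0, 3.0962.
Z = Σ gᵢe^(−Eᵢ/kT) = 5·e^(−0) + 5·e^(−3.0962) = 5.0000 + 0.22610 = 5.2261.
⟨E⟩ = 0.0034827 eV, ⟨E²⟩ = 0.00028036 eV².
C_V/k_B = (⟨E²⟩ − ⟨E⟩²)/(kT)² = (0.00028036 − 0.000012129)/0.00067600 = 0.397.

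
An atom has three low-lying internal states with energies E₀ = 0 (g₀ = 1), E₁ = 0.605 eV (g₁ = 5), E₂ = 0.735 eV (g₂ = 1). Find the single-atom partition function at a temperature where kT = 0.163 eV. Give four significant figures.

Z = 1.133

Eᵢ/kT = 0, 3.71166, 4.50920.
Z = Σ gᵢe^(−Eᵢ/kT) = 1·e^(−0) + 5·e^(−3.71166) + 1·e^(−4.50920) = 1.00000 + 0.122185 + 0.0110073 = 1.13319.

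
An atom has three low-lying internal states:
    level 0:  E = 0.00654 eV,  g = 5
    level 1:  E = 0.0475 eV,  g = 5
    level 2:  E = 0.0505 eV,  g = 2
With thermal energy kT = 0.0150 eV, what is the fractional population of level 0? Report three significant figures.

Eᵢ/kT = 0.43600, 3.1667, 3.3667.
Z = Σ gᵢe^(−Eᵢ/kT) = 5·e^(−0.43600) + 5·e^(−3.1667) + 2·e^(−3.3667) = 3.2331 + 0.21071 + 0.069007 = 3.5128.
P₀ = g₀ e^(−E₀/kT) / Z = 3.2331/3.5128 = 0.920.

0.920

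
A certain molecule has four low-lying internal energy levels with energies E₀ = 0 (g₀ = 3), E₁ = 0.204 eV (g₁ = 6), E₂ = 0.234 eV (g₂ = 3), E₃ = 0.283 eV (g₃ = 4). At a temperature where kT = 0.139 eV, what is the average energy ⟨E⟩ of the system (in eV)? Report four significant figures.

Eᵢ/kT = 0, 1.46763, 1.68345, 2.03597.
Z = Σ gᵢe^(−Eᵢ/kT) = 3·e^(−0) + 6·e^(−1.46763) + 3·e^(−1.68345) + 4·e^(−2.03597) = 3.00000 + 1.38283 + 0.557196 + 0.522215 = 5.46224.
⟨E⟩ = Σ Eᵢ gᵢe^(−Eᵢ/kT) / Z = (0·3.00000 + 0.204·1.38283 + 0.234·0.557196 + 0.283·0.522215) / 5.46224 = 0.1026 eV.

0.1026 eV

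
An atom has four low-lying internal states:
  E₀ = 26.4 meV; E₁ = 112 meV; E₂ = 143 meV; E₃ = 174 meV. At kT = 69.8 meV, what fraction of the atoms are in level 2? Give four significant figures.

0.1174

Eᵢ/kT = 0.378223, 1.60458, 2.04871, 2.49284.
Z = Σ e^(−Eᵢ/kT) = e^(−0.378223) + e^(−1.60458) + e^(−2.04871) + e^(−2.49284) = 0.685078 + 0.200974 + 0.128901 + 0.0826748 = 1.09763.
P₂ = e^(−E₂/kT) / Z = 0.128901/1.09763 = 0.1174.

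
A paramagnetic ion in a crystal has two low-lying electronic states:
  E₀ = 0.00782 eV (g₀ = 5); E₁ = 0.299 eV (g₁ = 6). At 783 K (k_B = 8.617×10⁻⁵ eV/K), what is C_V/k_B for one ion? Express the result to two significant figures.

k_BT = 8.617×10⁻⁵ × 783 K = 0.06747 eV.
Eᵢ/kT = 0.1159, 4.432.
Z = Σ gᵢe^(−Eᵢ/kT) = 5·e^(−0.1159) + 6·e^(−4.432) = 4.453 + 0.07134 = 4.524.
⟨E⟩ = 0.01241 eV, ⟨E²⟩ = 0.001470 eV².
C_V/k_B = (⟨E²⟩ − ⟨E⟩²)/(kT)² = (0.001470 − 0.0001540)/0.004552 = 0.29.

0.29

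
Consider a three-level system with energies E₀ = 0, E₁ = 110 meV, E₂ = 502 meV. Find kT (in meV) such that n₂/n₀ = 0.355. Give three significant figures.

485 meV

n₂/n₀ = exp[−(E₂−E₀)/kT] = 0.355.
⇒ (E₂−E₀)/kT = ln(1/0.355) = ln(2.8169) = 1.0356.
kT = 502 meV / 1.0356 = 485 meV.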